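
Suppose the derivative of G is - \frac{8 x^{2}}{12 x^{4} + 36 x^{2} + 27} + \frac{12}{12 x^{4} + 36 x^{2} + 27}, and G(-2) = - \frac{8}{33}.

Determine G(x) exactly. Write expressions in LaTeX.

G(x) = \frac{4 x}{6 x^{2} + 9}

G'(x) has the shape u'v + uv' for u = \frac{4 x}{3} and v = \frac{1}{2 x^{2} + 3} — it is the derivative of the product u*v.
A general antiderivative is \frac{4 x}{3 \left(2 x^{2} + 3\right)} + C.
The condition gives C = - \frac{8}{33} - (- \frac{8}{33}) = 0.
So G(x) = \frac{4 x}{6 x^{2} + 9}.
Check: d/dx[\frac{4 x}{6 x^{2} + 9}] = \frac{12 - 8 x^{2}}{12 x^{4} + 36 x^{2} + 27}, which equals G'(x).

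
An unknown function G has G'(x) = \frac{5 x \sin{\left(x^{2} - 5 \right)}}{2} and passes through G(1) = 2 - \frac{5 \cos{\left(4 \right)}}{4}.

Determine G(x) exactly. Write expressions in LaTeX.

The substitution u = x^{2} - 5 works: G'(x) is exactly (dG/du)*(du/dx) for that inner function.
A general antiderivative is - \frac{5 \cos{\left(x^{2} - 5 \right)}}{4} + C.
The condition gives C = 2 - \frac{5 \cos{\left(4 \right)}}{4} - (- \frac{5 \cos{\left(4 \right)}}{4}) = 2.
So G(x) = 2 - \frac{5 \cos{\left(x^{2} - 5 \right)}}{4}.
Check: d/dx[2 - \frac{5 \cos{\left(x^{2} - 5 \right)}}{4}] = \frac{5 x \sin{\left(x^{2} - 5 \right)}}{2} = G'(x).

G(x) = 2 - \frac{5 \cos{\left(x^{2} - 5 \right)}}{4}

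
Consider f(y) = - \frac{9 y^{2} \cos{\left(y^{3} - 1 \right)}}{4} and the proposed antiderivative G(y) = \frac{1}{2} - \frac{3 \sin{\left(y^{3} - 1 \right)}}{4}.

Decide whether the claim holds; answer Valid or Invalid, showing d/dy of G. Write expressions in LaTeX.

Valid. The derivative of G reproduces f.

d/dy[G] = - \frac{9 y^{2} \cos{\left(y^{3} - 1 \right)}}{4}
This equals f(y) exactly, so the claim holds.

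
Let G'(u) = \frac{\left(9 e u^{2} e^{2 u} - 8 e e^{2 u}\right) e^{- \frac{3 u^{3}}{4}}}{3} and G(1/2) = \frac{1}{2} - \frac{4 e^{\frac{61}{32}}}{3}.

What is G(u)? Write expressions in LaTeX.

The substitution w = - \frac{3 u^{3}}{4} + 2 u + 1 works: G'(u) is exactly (dG/dw)*(dw/du) for that inner function.
A general antiderivative is - \frac{4 e^{- \frac{3 u^{3}}{4} + 2 u + 1}}{3} + C.
The condition gives C = \frac{1}{2} - \frac{4 e^{\frac{61}{32}}}{3} - (- \frac{4 e^{\frac{61}{32}}}{3}) = \frac{1}{2}.
So G(u) = - \frac{8 e e^{2 u} e^{- \frac{3 u^{3}}{4}} - 3}{6}.
Check: d/du[- \frac{8 e e^{2 u} e^{- \frac{3 u^{3}}{4}} - 3}{6}] = \frac{\left(9 e u^{2} e^{2 u} - 8 e e^{2 u}\right) e^{- \frac{3 u^{3}}{4}}}{3} = G'(u).

G(u) = - \frac{8 e e^{2 u} e^{- \frac{3 u^{3}}{4}} - 3}{6}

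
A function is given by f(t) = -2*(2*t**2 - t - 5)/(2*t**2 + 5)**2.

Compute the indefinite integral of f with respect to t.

F(t) = (4*t - 1)/(2*(2*t**2 + 5)) + C

Recognize the product-rule pattern: f = u'v + uv' with u = 1/(2*t**2 + 5), v = 2*t - 1/2, so integration by parts undoes it.
Check: d/dt[(4*t - 1)/(2*(2*t**2 + 5))] = (-4*t**2 + 2*t + 10)/(4*t**4 + 20*t**2 + 25), which equals f(t).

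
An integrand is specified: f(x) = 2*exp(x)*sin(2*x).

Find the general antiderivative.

For F(x) to be correct the identity F'(x) - f(x) = 0 must hold.
Check: d/dx[-2*(-sin(2*x) + 2*cos(2*x))*exp(x)/5] = 2*exp(x)*sin(2*x) = f(x).

F(x) = -2*(-sin(2*x) + 2*cos(2*x))*exp(x)/5 + C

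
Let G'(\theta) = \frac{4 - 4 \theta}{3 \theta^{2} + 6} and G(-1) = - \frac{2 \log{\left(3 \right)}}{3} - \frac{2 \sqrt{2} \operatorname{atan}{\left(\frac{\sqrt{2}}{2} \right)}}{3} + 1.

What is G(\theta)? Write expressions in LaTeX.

G(\theta) = - \frac{2 \log{\left(\theta^{2} + 2 \right)}}{3} + \frac{2 \sqrt{2} \operatorname{atan}{\left(\frac{\sqrt{2} \theta}{2} \right)}}{3} + 1

A candidate passes only if d/d\theta[G] lands on the given G'(\theta) exactly.
A general antiderivative is - \frac{2 \log{\left(\theta^{2} + 2 \right)}}{3} + \frac{2 \sqrt{2} \operatorname{atan}{\left(\frac{\sqrt{2} \theta}{2} \right)}}{3} + C.
The condition gives C = - \frac{2 \log{\left(3 \right)}}{3} - \frac{2 \sqrt{2} \operatorname{atan}{\left(\frac{\sqrt{2}}{2} \right)}}{3} + 1 - (- \frac{2 \log{\left(3 \right)}}{3} - \frac{2 \sqrt{2} \operatorname{atan}{\left(\frac{\sqrt{2}}{2} \right)}}{3}) = 1.
So G(\theta) = - \frac{2 \log{\left(\theta^{2} + 2 \right)}}{3} + \frac{2 \sqrt{2} \operatorname{atan}{\left(\frac{\sqrt{2} \theta}{2} \right)}}{3} + 1.
Check: d/d\theta[- \frac{2 \log{\left(\theta^{2} + 2 \right)}}{3} + \frac{2 \sqrt{2} \operatorname{atan}{\left(\frac{\sqrt{2} \theta}{2} \right)}}{3} + 1] = \frac{4 - 4 \theta}{3 \theta^{2} + 6} = G'(\theta).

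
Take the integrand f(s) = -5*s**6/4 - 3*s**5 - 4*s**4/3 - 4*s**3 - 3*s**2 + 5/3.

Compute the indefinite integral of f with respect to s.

The integrand splits into summands that can be handled one at a time.
Check: d/ds[-5*s**7/28 - s**6/2 - 4*s**5/15 - s**4 - s**3 + 5*s/3] = -5*s**6/4 - 3*s**5 - 4*s**4/3 - 4*s**3 - 3*s**2 + 5/3 = f(s).

F(s) = -5*s**7/28 - s**6/2 - 4*s**5/15 - s**4 - s**3 + 5*s/3 + C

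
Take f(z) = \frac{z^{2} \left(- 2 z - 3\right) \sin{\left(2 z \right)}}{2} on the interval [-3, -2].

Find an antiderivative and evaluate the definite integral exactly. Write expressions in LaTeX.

Antiderivative: F(z) = \frac{4 z^{3} \cos{\left(2 z \right)} - 6 z^{2} \sin{\left(2 z \right)} + 6 z^{2} \cos{\left(2 z \right)} - 6 z \sin{\left(2 z \right)} - 6 z \cos{\left(2 z \right)} + 3 \sin{\left(2 z \right)} - 3 \cos{\left(2 z \right)}}{8}; value = \frac{9 \sin{\left(4 \right)}}{8} + \frac{\cos{\left(4 \right)}}{8} - \frac{33 \sin{\left(6 \right)}}{8} + \frac{39 \cos{\left(6 \right)}}{8}

An antiderivative F(z) passes only if d/dz[F] lands on f(z) exactly.
F(z) = \frac{4 z^{3} \cos{\left(2 z \right)} - 6 z^{2} \sin{\left(2 z \right)} + 6 z^{2} \cos{\left(2 z \right)} - 6 z \sin{\left(2 z \right)} - 6 z \cos{\left(2 z \right)} + 3 \sin{\left(2 z \right)} - 3 \cos{\left(2 z \right)}}{8} is an antiderivative of f.
Check: d/dz[\frac{4 z^{3} \cos{\left(2 z \right)} - 6 z^{2} \sin{\left(2 z \right)} + 6 z^{2} \cos{\left(2 z \right)} - 6 z \sin{\left(2 z \right)} - 6 z \cos{\left(2 z \right)} + 3 \sin{\left(2 z \right)} - 3 \cos{\left(2 z \right)}}{8}] = - z^{3} \sin{\left(2 z \right)} - \frac{3 z^{2} \sin{\left(2 z \right)}}{2}, which equals f(z).
F(-2) = \frac{9 \sin{\left(4 \right)}}{8} + \frac{\cos{\left(4 \right)}}{8}; F(-3) = - \frac{39 \cos{\left(6 \right)}}{8} + \frac{33 \sin{\left(6 \right)}}{8}.
Integral = F(-2) - F(-3) = \frac{9 \sin{\left(4 \right)}}{8} + \frac{\cos{\left(4 \right)}}{8} - \frac{33 \sin{\left(6 \right)}}{8} + \frac{39 \cos{\left(6 \right)}}{8}.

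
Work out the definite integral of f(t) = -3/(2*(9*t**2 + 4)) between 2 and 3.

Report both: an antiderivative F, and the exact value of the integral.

Antiderivative: F(t) = -atan(3*t/2)/4; value = -atan(9/2)/4 + atan(3)/4

A first test for any F(t): its t-derivative must equal f(t) identically.
F(t) = -atan(3*t/2)/4 is an antiderivative of f.
Check: d/dt[-atan(3*t/2)/4] = -3/(18*t**2 + 8), which equals f(t).
F(3) = -atan(9/2)/4; F(2) = -atan(3)/4.
Integral = F(3) - F(2) = -atan(9/2)/4 + atan(3)/4.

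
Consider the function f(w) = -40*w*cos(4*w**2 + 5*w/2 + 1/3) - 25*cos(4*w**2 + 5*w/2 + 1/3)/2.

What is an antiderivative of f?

An antiderivative is F(w) = -5*sin(4*w**2 + 5*w/2 + 1/3).

The substitution u = 4*w**2 + 5*w/2 + 1/3 works: f is exactly (dF/du)*(du/dw) for that inner function.
Check: d/dw[-5*sin(4*w**2 + 5*w/2 + 1/3)] = -40*w*cos(4*w**2 + 5*w/2 + 1/3) - 25*cos(4*w**2 + 5*w/2 + 1/3)/2 = f(w).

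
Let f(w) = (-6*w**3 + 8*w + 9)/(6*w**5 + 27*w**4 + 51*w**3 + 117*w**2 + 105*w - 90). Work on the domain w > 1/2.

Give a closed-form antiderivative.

The denominator factors as 3*(w + 2)*(w + 3)*(2*w - 1)*(w**2 + 5); partial fractions split f into directly integrable pieces: -(13*w + 7)/(54*(w**2 + 5)) + 4/(45*(2*w - 1)) + 1/(2*(w + 3)) - 41/(135*(w + 2)).
Check: d/dw[-(-24*log(w - 1/2) + 164*log(w + 2) - 270*log(w + 3) + 65*log(w**2 + 5) + 14*sqrt(5)*atan(sqrt(5)*w/5))/540] = (-6*w**3 + 8*w + 9)/(6*w**5 + 27*w**4 + 51*w**3 + 117*w**2 + 105*w - 90) = f(w).

An antiderivative is F(w) = -(-24*log(w - 1/2) + 164*log(w + 2) - 270*log(w + 3) + 65*log(w**2 + 5) + 14*sqrt(5)*atan(sqrt(5)*w/5))/540.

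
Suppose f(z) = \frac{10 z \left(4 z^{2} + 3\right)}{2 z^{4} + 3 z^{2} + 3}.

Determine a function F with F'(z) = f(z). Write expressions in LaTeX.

f matches the chain-rule pattern g'(h)*h' with inner function h(z) = \frac{2 z^{4}}{3} + z^{2} + 1; substituting u = h(z) collapses the integral.
Check: d/dz[5 \log{\left(\frac{2 z^{4}}{3} + z^{2} + 1 \right)}] = \frac{40 z^{3} + 30 z}{2 z^{4} + 3 z^{2} + 3}, which equals f(z).

An antiderivative is F(z) = 5 \log{\left(\frac{2 z^{4}}{3} + z^{2} + 1 \right)}.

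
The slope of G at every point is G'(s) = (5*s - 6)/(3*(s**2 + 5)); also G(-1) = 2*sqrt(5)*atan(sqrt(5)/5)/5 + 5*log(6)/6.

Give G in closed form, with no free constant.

A first test for any G(s): its s-derivative must equal the given G'(s).
A general antiderivative is 5*log(s**2 + 5)/6 - 2*sqrt(5)*atan(sqrt(5)*s/5)/5 + C.
The condition gives C = 2*sqrt(5)*atan(sqrt(5)/5)/5 + 5*log(6)/6 - (2*sqrt(5)*atan(sqrt(5)/5)/5 + 5*log(6)/6) = 0.
So G(s) = 5*log(s**2 + 5)/6 - 2*sqrt(5)*atan(sqrt(5)*s/5)/5.
Check: d/ds[5*log(s**2 + 5)/6 - 2*sqrt(5)*atan(sqrt(5)*s/5)/5] = (5*s - 6)/(3*s**2 + 15), which equals G'(s).

G(s) = 5*log(s**2 + 5)/6 - 2*sqrt(5)*atan(sqrt(5)*s/5)/5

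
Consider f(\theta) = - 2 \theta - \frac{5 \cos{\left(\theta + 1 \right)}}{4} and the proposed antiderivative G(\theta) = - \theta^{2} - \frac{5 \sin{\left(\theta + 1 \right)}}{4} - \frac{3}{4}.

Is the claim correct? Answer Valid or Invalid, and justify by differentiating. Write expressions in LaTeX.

Valid - differentiating G returns exactly f.

d/d\theta[G] = - 2 \theta - \frac{5 \cos{\left(\theta + 1 \right)}}{4}
This equals f(\theta) exactly, so the claim holds.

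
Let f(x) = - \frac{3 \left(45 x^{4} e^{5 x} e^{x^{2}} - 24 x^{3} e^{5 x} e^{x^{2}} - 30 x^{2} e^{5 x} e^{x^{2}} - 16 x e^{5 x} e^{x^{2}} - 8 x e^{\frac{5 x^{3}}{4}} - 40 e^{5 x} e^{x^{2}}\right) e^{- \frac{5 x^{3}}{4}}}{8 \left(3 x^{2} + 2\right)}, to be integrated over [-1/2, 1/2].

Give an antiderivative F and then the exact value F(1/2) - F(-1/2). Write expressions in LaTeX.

Antiderivative: F(x) = \frac{3 e^{- \frac{5 x^{3}}{4} + x^{2} + 5 x} + \log{\left(2 x^{2} + \frac{4}{3} \right)}}{2}; value = - \frac{3}{2 e^{\frac{67}{32}}} + \frac{3 e^{\frac{83}{32}}}{2}

Check any antiderivative F(x) by computing F'(x) and comparing it with f(x).
F(x) = \frac{3 e^{- \frac{5 x^{3}}{4} + x^{2} + 5 x} + \log{\left(2 x^{2} + \frac{4}{3} \right)}}{2} is an antiderivative of f.
Check: d/dx[\frac{3 e^{- \frac{5 x^{3}}{4} + x^{2} + 5 x} + \log{\left(2 x^{2} + \frac{4}{3} \right)}}{2}] = \frac{- 135 x^{4} e^{5 x} e^{x^{2}} e^{- \frac{5 x^{3}}{4}} + 72 x^{3} e^{5 x} e^{x^{2}} e^{- \frac{5 x^{3}}{4}} + 90 x^{2} e^{5 x} e^{x^{2}} e^{- \frac{5 x^{3}}{4}} + 48 x e^{5 x} e^{x^{2}} e^{- \frac{5 x^{3}}{4}} + 24 x + 120 e^{5 x} e^{x^{2}} e^{- \frac{5 x^{3}}{4}}}{24 x^{2} + 16}, which equals f(x).
F(1/2) = \frac{\log{\left(\frac{11}{6} \right)}}{2} + \frac{3 e^{\frac{83}{32}}}{2}; F(-1/2) = \frac{3}{2 e^{\frac{67}{32}}} + \frac{\log{\left(\frac{11}{6} \right)}}{2}.
Integral = F(1/2) - F(-1/2) = - \frac{3}{2 e^{\frac{67}{32}}} + \frac{3 e^{\frac{83}{32}}}{2}.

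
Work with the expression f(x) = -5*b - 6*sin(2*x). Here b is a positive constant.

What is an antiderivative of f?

A first test for any F(x): its x-derivative must equal f(x) identically.
Check: d/dx[-5*b*x + 3*cos(2*x)] = -5*b - 6*sin(2*x) = f(x).

An antiderivative is F(x) = -5*b*x + 3*cos(2*x).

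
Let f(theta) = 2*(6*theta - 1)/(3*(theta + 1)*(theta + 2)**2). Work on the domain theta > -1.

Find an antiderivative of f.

The denominator factors as 3*(theta + 1)*(theta + 2)**2; partial fractions split f into directly integrable pieces: 14/(3*(theta + 2)) + 26/(3*(theta + 2)**2) - 14/(3*(theta + 1)).
Check: d/dtheta[-14*log(theta + 1)/3 + 14*log(theta + 2)/3 - 26/(3*theta + 6)] = (12*theta - 2)/(3*theta**3 + 15*theta**2 + 24*theta + 12), which equals f(theta).

An antiderivative is F(theta) = -14*log(theta + 1)/3 + 14*log(theta + 2)/3 - 26/(3*theta + 6).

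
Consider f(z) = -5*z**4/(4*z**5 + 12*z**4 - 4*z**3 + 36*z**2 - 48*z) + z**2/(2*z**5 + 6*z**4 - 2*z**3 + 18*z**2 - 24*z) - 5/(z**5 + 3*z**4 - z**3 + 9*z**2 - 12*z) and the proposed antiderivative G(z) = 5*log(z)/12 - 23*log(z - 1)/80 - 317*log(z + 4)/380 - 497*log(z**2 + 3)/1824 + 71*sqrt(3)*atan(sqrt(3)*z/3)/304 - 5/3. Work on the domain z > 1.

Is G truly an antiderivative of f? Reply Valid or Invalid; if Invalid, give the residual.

Valid: G'(z) = f(z).

d/dz[G] = (-5*z**4 + 2*z**2 - 20)/(4*z**5 + 12*z**4 - 4*z**3 + 36*z**2 - 48*z)
This equals f(z) exactly, so the claim holds.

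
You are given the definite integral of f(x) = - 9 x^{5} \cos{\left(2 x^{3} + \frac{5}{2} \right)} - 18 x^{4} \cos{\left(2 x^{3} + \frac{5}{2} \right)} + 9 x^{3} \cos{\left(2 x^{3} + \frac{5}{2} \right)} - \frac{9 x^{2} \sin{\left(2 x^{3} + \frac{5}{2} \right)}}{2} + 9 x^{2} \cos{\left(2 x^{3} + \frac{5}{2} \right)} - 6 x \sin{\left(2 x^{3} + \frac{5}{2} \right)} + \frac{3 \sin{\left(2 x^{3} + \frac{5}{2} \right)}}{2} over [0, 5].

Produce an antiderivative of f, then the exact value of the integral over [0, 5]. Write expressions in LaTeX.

Antiderivative: F(x) = - \frac{3 \left(x^{3} + 2 x^{2} - x - 1\right) \sin{\left(2 x^{3} + \frac{5}{2} \right)}}{2}; value = - \frac{507 \sin{\left(\frac{505}{2} \right)}}{2} - \frac{3 \sin{\left(\frac{5}{2} \right)}}{2}

Recognize the product-rule pattern: f = u'v + uv' with u = - \frac{3 x^{3}}{2} - 3 x^{2} + \frac{3 x}{2} + \frac{3}{2}, v = \sin{\left(2 x^{3} + \frac{5}{2} \right)}, so integration by parts undoes it.
F(x) = - \frac{3 \left(x^{3} + 2 x^{2} - x - 1\right) \sin{\left(2 x^{3} + \frac{5}{2} \right)}}{2} is an antiderivative of f.
Check: d/dx[- \frac{3 \left(x^{3} + 2 x^{2} - x - 1\right) \sin{\left(2 x^{3} + \frac{5}{2} \right)}}{2}] = - 9 x^{5} \cos{\left(2 x^{3} + \frac{5}{2} \right)} - 18 x^{4} \cos{\left(2 x^{3} + \frac{5}{2} \right)} + 9 x^{3} \cos{\left(2 x^{3} + \frac{5}{2} \right)} - \frac{9 x^{2} \sin{\left(2 x^{3} + \frac{5}{2} \right)}}{2} + 9 x^{2} \cos{\left(2 x^{3} + \frac{5}{2} \right)} - 6 x \sin{\left(2 x^{3} + \frac{5}{2} \right)} + \frac{3 \sin{\left(2 x^{3} + \frac{5}{2} \right)}}{2} = f(x).
F(5) = - \frac{507 \sin{\left(\frac{505}{2} \right)}}{2}; F(0) = \frac{3 \sin{\left(\frac{5}{2} \right)}}{2}.
Integral = F(5) - F(0) = - \frac{507 \sin{\left(\frac{505}{2} \right)}}{2} - \frac{3 \sin{\left(\frac{5}{2} \right)}}{2}.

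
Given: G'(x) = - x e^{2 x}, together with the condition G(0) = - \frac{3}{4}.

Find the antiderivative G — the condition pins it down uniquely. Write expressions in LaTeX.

Recognize the product-rule pattern: G'(x) = u'v + uv' with u = \frac{1}{4} - \frac{x}{2}, v = e^{2 x}, so integration by parts undoes it.
A general antiderivative is \frac{\left(1 - 2 x\right) e^{2 x}}{4} + C.
The condition gives C = - \frac{3}{4} - (\frac{1}{4}) = -1.
So G(x) = - \frac{x e^{2 x}}{2} + \frac{e^{2 x}}{4} - 1.
Check: d/dx[- \frac{x e^{2 x}}{2} + \frac{e^{2 x}}{4} - 1] = - x e^{2 x} = G'(x).

G(x) = - \frac{x e^{2 x}}{2} + \frac{e^{2 x}}{4} - 1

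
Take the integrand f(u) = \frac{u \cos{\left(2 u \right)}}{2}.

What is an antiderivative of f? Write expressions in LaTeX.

An antiderivative is F(u) = \frac{2 u \sin{\left(2 u \right)} + \cos{\left(2 u \right)}}{8}.

A candidate is checked by its d/du: the result must match f(u).
Check: d/du[\frac{2 u \sin{\left(2 u \right)} + \cos{\left(2 u \right)}}{8}] = \frac{u \cos{\left(2 u \right)}}{2} = f(u).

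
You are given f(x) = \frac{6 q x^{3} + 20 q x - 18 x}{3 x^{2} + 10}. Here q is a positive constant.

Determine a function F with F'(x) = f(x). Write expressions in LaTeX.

An antiderivative is F(x) = q x^{2} - 3 \log{\left(3 x^{2} + 10 \right)}.

Whatever form F(x) takes, F'(x) = f(x) is non-negotiable.
Check: d/dx[q x^{2} - 3 \log{\left(3 x^{2} + 10 \right)}] = \frac{6 q x^{3} + 20 q x - 18 x}{3 x^{2} + 10} = f(x).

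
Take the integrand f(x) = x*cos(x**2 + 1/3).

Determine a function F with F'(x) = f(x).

An antiderivative is F(x) = sin(x**2 + 1/3)/2.

The substitution u = x**2 + 1/3 works: f is exactly (dF/du)*(du/dx) for that inner function.
Check: d/dx[sin(x**2 + 1/3)/2] = x*cos(x**2 + 1/3) = f(x).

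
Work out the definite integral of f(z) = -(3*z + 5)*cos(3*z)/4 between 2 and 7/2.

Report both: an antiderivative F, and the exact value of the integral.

Antiderivative: F(z) = (-3*z*sin(3*z) - 5*sin(3*z) - cos(3*z))/12; value = 11*sin(6)/12 - cos(21/2)/12 + cos(6)/12 - 31*sin(21/2)/24

An antiderivative F(z) passes only if d/dz[F] lands on f(z) exactly.
F(z) = (-3*z*sin(3*z) - 5*sin(3*z) - cos(3*z))/12 is an antiderivative of f.
Check: d/dz[(-3*z*sin(3*z) - 5*sin(3*z) - cos(3*z))/12] = -3*z*cos(3*z)/4 - 5*cos(3*z)/4, which equals f(z).
F(7/2) = -cos(21/2)/12 - 31*sin(21/2)/24; F(2) = -cos(6)/12 - 11*sin(6)/12.
Integral = F(7/2) - F(2) = 11*sin(6)/12 - cos(21/2)/12 + cos(6)/12 - 31*sin(21/2)/24.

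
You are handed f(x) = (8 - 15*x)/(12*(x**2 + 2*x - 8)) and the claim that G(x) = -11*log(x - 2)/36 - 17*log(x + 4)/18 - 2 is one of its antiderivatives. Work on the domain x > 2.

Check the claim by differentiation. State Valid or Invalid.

Valid: G'(x) = f(x).

d/dx[G] = (8 - 15*x)/(12*x**2 + 24*x - 96)
This equals f(x) exactly, so the claim holds.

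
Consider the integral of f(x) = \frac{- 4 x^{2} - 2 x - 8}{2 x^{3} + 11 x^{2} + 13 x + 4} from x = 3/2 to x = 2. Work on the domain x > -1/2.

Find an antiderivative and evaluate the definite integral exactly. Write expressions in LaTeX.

Factor the denominator (\left(x + 1\right) \left(x + 4\right) \left(2 x + 1\right)) and decompose: f = - \frac{32}{7 \left(2 x + 1\right)} - \frac{64}{21 \left(x + 4\right)} + \frac{10}{3 \left(x + 1\right)}; each piece integrates to a log, atan, or power term.
F(x) = - \frac{16 \log{\left(x + \frac{1}{2} \right)}}{7} + \frac{10 \log{\left(x + 1 \right)}}{3} - \frac{64 \log{\left(x + 4 \right)}}{21} is an antiderivative of f.
Check: d/dx[- \frac{16 \log{\left(x + \frac{1}{2} \right)}}{7} + \frac{10 \log{\left(x + 1 \right)}}{3} - \frac{64 \log{\left(x + 4 \right)}}{21}] = \frac{- 4 x^{2} - 2 x - 8}{2 x^{3} + 11 x^{2} + 13 x + 4} = f(x).
F(2) = - \frac{64 \log{\left(6 \right)}}{21} - \frac{16 \log{\left(\frac{5}{2} \right)}}{7} + \frac{10 \log{\left(3 \right)}}{3}; F(3/2) = - \frac{64 \log{\left(\frac{11}{2} \right)}}{21} - \frac{16 \log{\left(2 \right)}}{7} + \frac{10 \log{\left(\frac{5}{2} \right)}}{3}.
Integral = F(2) - F(3/2) = - \frac{64 \log{\left(6 \right)}}{21} - \frac{118 \log{\left(\frac{5}{2} \right)}}{21} + \frac{16 \log{\left(2 \right)}}{7} + \frac{10 \log{\left(3 \right)}}{3} + \frac{64 \log{\left(\frac{11}{2} \right)}}{21}.

Antiderivative: F(x) = - \frac{16 \log{\left(x + \frac{1}{2} \right)}}{7} + \frac{10 \log{\left(x + 1 \right)}}{3} - \frac{64 \log{\left(x + 4 \right)}}{21}; value = - \frac{64 \log{\left(6 \right)}}{21} - \frac{118 \log{\left(\frac{5}{2} \right)}}{21} + \frac{16 \log{\left(2 \right)}}{7} + \frac{10 \log{\left(3 \right)}}{3} + \frac{64 \log{\left(\frac{11}{2} \right)}}{21}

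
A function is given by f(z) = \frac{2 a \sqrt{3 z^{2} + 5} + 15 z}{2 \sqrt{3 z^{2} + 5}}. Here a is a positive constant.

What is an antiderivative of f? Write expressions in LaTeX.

Since d/dz undoes antidifferentiation here, F'(z) = f(z) is required of F(z).
Check: d/dz[a z + \frac{5 \sqrt{3 z^{2} + 5}}{2}] = \frac{2 a \sqrt{3 z^{2} + 5} + 15 z}{2 \sqrt{3 z^{2} + 5}} = f(z).

An antiderivative is F(z) = a z + \frac{5 \sqrt{3 z^{2} + 5}}{2}.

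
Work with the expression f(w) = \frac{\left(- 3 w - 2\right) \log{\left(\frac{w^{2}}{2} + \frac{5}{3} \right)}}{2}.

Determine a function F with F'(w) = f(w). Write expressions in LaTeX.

Check any antiderivative F(w) by computing F'(w) and comparing it with f(w).
Check: d/dw[\frac{9 w^{2} + 3 w \left(- 3 w - 4\right) \log{\left(\frac{w^{2}}{2} + \frac{5}{3} \right)} + 24 w - 30 \log{\left(w^{2} + \frac{10}{3} \right)} - 8 \sqrt{30} \operatorname{atan}{\left(\frac{\sqrt{30} w}{10} \right)}}{12}] = - \frac{3 w \log{\left(3 w^{2} + 10 \right)}}{2} + \frac{3 w \log{\left(6 \right)}}{2} - \log{\left(3 w^{2} + 10 \right)} + \log{\left(6 \right)}, which equals f(w).

An antiderivative is F(w) = \frac{9 w^{2} + 3 w \left(- 3 w - 4\right) \log{\left(\frac{w^{2}}{2} + \frac{5}{3} \right)} + 24 w - 30 \log{\left(w^{2} + \frac{10}{3} \right)} - 8 \sqrt{30} \operatorname{atan}{\left(\frac{\sqrt{30} w}{10} \right)}}{12}.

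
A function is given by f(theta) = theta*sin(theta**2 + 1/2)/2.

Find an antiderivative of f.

The substitution u = theta**2 + 1/2 works: f is exactly (dF/du)*(du/dtheta) for that inner function.
Check: d/dtheta[-cos(theta**2 + 1/2)/4] = theta*sin(theta**2 + 1/2)/2 = f(theta).

An antiderivative is F(theta) = -cos(theta**2 + 1/2)/4.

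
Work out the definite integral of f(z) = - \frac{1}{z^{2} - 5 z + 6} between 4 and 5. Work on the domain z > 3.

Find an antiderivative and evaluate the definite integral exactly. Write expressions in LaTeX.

Antiderivative: F(z) = - \log{\left(z - 3 \right)} + \log{\left(z - 2 \right)}; value = - 2 \log{\left(2 \right)} + \log{\left(3 \right)}

The denominator factors as \left(z - 3\right) \left(z - 2\right); partial fractions split f into directly integrable pieces: \frac{1}{z - 2} - \frac{1}{z - 3}.
F(z) = - \log{\left(z - 3 \right)} + \log{\left(z - 2 \right)} is an antiderivative of f.
Check: d/dz[- \log{\left(z - 3 \right)} + \log{\left(z - 2 \right)}] = - \frac{1}{z^{2} - 5 z + 6} = f(z).
F(5) = - \log{\left(2 \right)} + \log{\left(3 \right)}; F(4) = \log{\left(2 \right)}.
Integral = F(5) - F(4) = - 2 \log{\left(2 \right)} + \log{\left(3 \right)}.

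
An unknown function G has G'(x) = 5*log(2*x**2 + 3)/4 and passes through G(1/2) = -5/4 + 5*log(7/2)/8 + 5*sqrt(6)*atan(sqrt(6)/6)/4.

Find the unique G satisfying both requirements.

G(x) = 5*(x*log(2*x**2 + 3) - 2*x + sqrt(6)*atan(sqrt(6)*x/3))/4

A candidate passes only if d/dx[G] lands on the given G'(x) exactly.
A general antiderivative is 5*x*log(2*x**2 + 3)/4 - 5*x/2 + 5*sqrt(6)*atan(sqrt(6)*x/3)/4 + C.
The condition gives C = -5/4 + 5*log(7/2)/8 + 5*sqrt(6)*atan(sqrt(6)/6)/4 - (-5/4 + 5*log(7/2)/8 + 5*sqrt(6)*atan(sqrt(6)/6)/4) = 0.
So G(x) = 5*(x*log(2*x**2 + 3) - 2*x + sqrt(6)*atan(sqrt(6)*x/3))/4.
Check: d/dx[5*(x*log(2*x**2 + 3) - 2*x + sqrt(6)*atan(sqrt(6)*x/3))/4] = 5*log(2*x**2 + 3)/4 = G'(x).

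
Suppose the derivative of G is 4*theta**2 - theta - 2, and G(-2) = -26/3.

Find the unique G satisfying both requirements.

Integrate term by term and add the pieces.
A general antiderivative is 4*theta**3/3 - theta**2/2 - 2*theta + C.
The condition gives C = -26/3 - (-26/3) = 0.
So G(theta) = theta*(8*theta**2 - 3*theta - 12)/6.
Check: d/dtheta[theta*(8*theta**2 - 3*theta - 12)/6] = 4*theta**2 - theta - 2 = G'(theta).

G(theta) = theta*(8*theta**2 - 3*theta - 12)/6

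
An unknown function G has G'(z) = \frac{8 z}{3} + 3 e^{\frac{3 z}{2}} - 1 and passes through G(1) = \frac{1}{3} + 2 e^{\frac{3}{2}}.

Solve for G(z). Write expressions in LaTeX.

G(z) = \frac{4 z^{2}}{3} - z + 2 e^{\frac{3 z}{2}}

Integrate term by term and add the pieces.
A general antiderivative is \frac{4 z^{2}}{3} - z + 2 e^{\frac{3 z}{2}} + C.
The condition gives C = \frac{1}{3} + 2 e^{\frac{3}{2}} - (\frac{1}{3} + 2 e^{\frac{3}{2}}) = 0.
So G(z) = \frac{4 z^{2}}{3} - z + 2 e^{\frac{3 z}{2}}.
Check: d/dz[\frac{4 z^{2}}{3} - z + 2 e^{\frac{3 z}{2}}] = \frac{8 z}{3} + 3 e^{\frac{3 z}{2}} - 1 = G'(z).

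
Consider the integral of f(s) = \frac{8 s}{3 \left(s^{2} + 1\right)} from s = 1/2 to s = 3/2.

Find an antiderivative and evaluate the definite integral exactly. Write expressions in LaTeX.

Antiderivative: F(s) = \frac{4 \log{\left(s^{2} + 1 \right)}}{3}; value = - \frac{4 \log{\left(\frac{5}{4} \right)}}{3} + \frac{4 \log{\left(\frac{13}{4} \right)}}{3}

The substitution u = s^{2} + 1 works: f is exactly (dF/du)*(du/ds) for that inner function.
F(s) = \frac{4 \log{\left(s^{2} + 1 \right)}}{3} is an antiderivative of f.
Check: d/ds[\frac{4 \log{\left(s^{2} + 1 \right)}}{3}] = \frac{8 s}{3 s^{2} + 3}, which equals f(s).
F(3/2) = \frac{4 \log{\left(\frac{13}{4} \right)}}{3}; F(1/2) = \frac{4 \log{\left(\frac{5}{4} \right)}}{3}.
Integral = F(3/2) - F(1/2) = - \frac{4 \log{\left(\frac{5}{4} \right)}}{3} + \frac{4 \log{\left(\frac{13}{4} \right)}}{3}.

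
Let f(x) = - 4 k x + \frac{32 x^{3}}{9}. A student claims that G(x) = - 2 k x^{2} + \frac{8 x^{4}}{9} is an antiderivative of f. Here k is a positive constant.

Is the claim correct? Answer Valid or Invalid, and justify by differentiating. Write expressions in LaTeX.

d/dx[G] = - 4 k x + \frac{32 x^{3}}{9}
This equals f(x) exactly, so the claim holds.

Valid - the claim checks out under differentiation.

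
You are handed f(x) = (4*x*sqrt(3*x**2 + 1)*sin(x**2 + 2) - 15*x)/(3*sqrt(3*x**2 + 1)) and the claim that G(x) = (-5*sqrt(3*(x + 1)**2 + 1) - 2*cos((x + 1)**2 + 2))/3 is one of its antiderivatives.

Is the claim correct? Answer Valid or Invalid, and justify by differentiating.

d/dx[G] = (4*x*sqrt(3*x**2 + 6*x + 4)*sin(x**2 + 2*x + 3) - 15*x + 4*sqrt(3*x**2 + 6*x + 4)*sin(x**2 + 2*x + 3) - 15)/(3*sqrt(3*x**2 + 6*x + 4))
d/dx[G] - f(x) = (-4*x*sqrt(3*x**2 + 1)*sqrt(3*x**2 + 6*x + 4)*sin(x**2 + 2) + 4*x*sqrt(3*x**2 + 1)*sqrt(3*x**2 + 6*x + 4)*sin(x**2 + 2*x + 3) - 15*x*sqrt(3*x**2 + 1) + 15*x*sqrt(3*x**2 + 6*x + 4) + 4*sqrt(3*x**2 + 1)*sqrt(3*x**2 + 6*x + 4)*sin(x**2 + 2*x + 3) - 15*sqrt(3*x**2 + 1))/(3*sqrt(3*x**2 + 1)*sqrt(3*x**2 + 6*x + 4)) != 0.

Invalid: d/dx[G] - f = (-4*x*sqrt(3*x**2 + 1)*sqrt(3*x**2 + 6*x + 4)*sin(x**2 + 2) + 4*x*sqrt(3*x**2 + 1)*sqrt(3*x**2 + 6*x + 4)*sin(x**2 + 2*x + 3) - 15*x*sqrt(3*x**2 + 1) + 15*x*sqrt(3*x**2 + 6*x + 4) + 4*sqrt(3*x**2 + 1)*sqrt(3*x**2 + 6*x + 4)*sin(x**2 + 2*x + 3) - 15*sqrt(3*x**2 + 1))/(3*sqrt(3*x**2 + 1)*sqrt(3*x**2 + 6*x + 4)), which is not 0.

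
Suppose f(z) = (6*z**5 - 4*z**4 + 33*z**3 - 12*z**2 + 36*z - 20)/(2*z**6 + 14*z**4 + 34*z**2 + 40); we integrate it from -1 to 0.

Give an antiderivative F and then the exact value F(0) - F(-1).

Antiderivative: F(z) = (3*log(z**4 + 3*z**2 + 5) - 4*atan(z/2))/4; value = -3*log(9)/4 - atan(1/2) + 3*log(5)/4

Recover f(z) by differentiating a candidate F(z); any mismatch rules it out.
F(z) = (3*log(z**4 + 3*z**2 + 5) - 4*atan(z/2))/4 is an antiderivative of f.
Check: d/dz[(3*log(z**4 + 3*z**2 + 5) - 4*atan(z/2))/4] = (6*z**5 - 4*z**4 + 33*z**3 - 12*z**2 + 36*z - 20)/(2*z**6 + 14*z**4 + 34*z**2 + 40) = f(z).
F(0) = 3*log(5)/4; F(-1) = atan(1/2) + 3*log(9)/4.
Integral = F(0) - F(-1) = -3*log(9)/4 - atan(1/2) + 3*log(5)/4.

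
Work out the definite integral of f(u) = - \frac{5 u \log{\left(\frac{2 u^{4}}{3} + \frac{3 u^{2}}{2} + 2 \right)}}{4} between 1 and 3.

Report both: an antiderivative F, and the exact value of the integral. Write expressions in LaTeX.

Check any antiderivative F(u) by computing F'(u) and comparing it with f(u).
F(u) = - \frac{5 u^{2} \log{\left(\frac{2 u^{4}}{3} + \frac{3 u^{2}}{2} + 2 \right)}}{8} + \frac{5 u^{2}}{4} - \frac{45 \log{\left(u^{4} + \frac{9 u^{2}}{4} + 3 \right)}}{64} - \frac{5 \sqrt{111} \operatorname{atan}{\left(\frac{8 \sqrt{111} u^{2}}{111} + \frac{3 \sqrt{111}}{37} \right)}}{32} is an antiderivative of f.
Check: d/du[- \frac{5 u^{2} \log{\left(\frac{2 u^{4}}{3} + \frac{3 u^{2}}{2} + 2 \right)}}{8} + \frac{5 u^{2}}{4} - \frac{45 \log{\left(u^{4} + \frac{9 u^{2}}{4} + 3 \right)}}{64} - \frac{5 \sqrt{111} \operatorname{atan}{\left(\frac{8 \sqrt{111} u^{2}}{111} + \frac{3 \sqrt{111}}{37} \right)}}{32}] = - \frac{5 u \log{\left(\frac{2 u^{4}}{3} + \frac{3 u^{2}}{2} + 2 \right)}}{4} = f(u).
F(3) = - \frac{45 \log{\left(\frac{139}{2} \right)}}{8} - \frac{45 \log{\left(\frac{417}{4} \right)}}{64} - \frac{5 \sqrt{111} \operatorname{atan}{\left(\frac{27 \sqrt{111}}{37} \right)}}{32} + \frac{45}{4}; F(1) = - \frac{5 \sqrt{111} \operatorname{atan}{\left(\frac{17 \sqrt{111}}{111} \right)}}{32} - \frac{45 \log{\left(\frac{25}{4} \right)}}{64} - \frac{5 \log{\left(\frac{25}{6} \right)}}{8} + \frac{5}{4}.
Integral = F(3) - F(1) = - \frac{45 \log{\left(\frac{139}{2} \right)}}{8} - \frac{45 \log{\left(\frac{417}{4} \right)}}{64} - \frac{5 \sqrt{111} \operatorname{atan}{\left(\frac{27 \sqrt{111}}{37} \right)}}{32} + \frac{5 \log{\left(\frac{25}{6} \right)}}{8} + \frac{45 \log{\left(\frac{25}{4} \right)}}{64} + \frac{5 \sqrt{111} \operatorname{atan}{\left(\frac{17 \sqrt{111}}{111} \right)}}{32} + 10.

Antiderivative: F(u) = - \frac{5 u^{2} \log{\left(\frac{2 u^{4}}{3} + \frac{3 u^{2}}{2} + 2 \right)}}{8} + \frac{5 u^{2}}{4} - \frac{45 \log{\left(u^{4} + \frac{9 u^{2}}{4} + 3 \right)}}{64} - \frac{5 \sqrt{111} \operatorname{atan}{\left(\frac{8 \sqrt{111} u^{2}}{111} + \frac{3 \sqrt{111}}{37} \right)}}{32}; value = - \frac{45 \log{\left(\frac{139}{2} \right)}}{8} - \frac{45 \log{\left(\frac{417}{4} \right)}}{64} - \frac{5 \sqrt{111} \operatorname{atan}{\left(\frac{27 \sqrt{111}}{37} \right)}}{32} + \frac{5 \log{\left(\frac{25}{6} \right)}}{8} + \frac{45 \log{\left(\frac{25}{4} \right)}}{64} + \frac{5 \sqrt{111} \operatorname{atan}{\left(\frac{17 \sqrt{111}}{111} \right)}}{32} + 10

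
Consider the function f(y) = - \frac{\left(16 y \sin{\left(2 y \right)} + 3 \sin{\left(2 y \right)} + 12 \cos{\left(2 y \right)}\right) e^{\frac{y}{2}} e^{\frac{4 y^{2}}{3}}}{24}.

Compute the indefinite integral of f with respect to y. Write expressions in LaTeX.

f has the shape u'v + uv' for u = - \frac{e^{\frac{4 y^{2}}{3} + \frac{y}{2}}}{4} and v = \sin{\left(2 y \right)} — it is the derivative of the product u*v.
Check: d/dy[- \frac{e^{\frac{y}{2}} e^{\frac{4 y^{2}}{3}} \sin{\left(2 y \right)}}{4}] = - \frac{2 y e^{\frac{y}{2}} e^{\frac{4 y^{2}}{3}} \sin{\left(2 y \right)}}{3} - \frac{e^{\frac{y}{2}} e^{\frac{4 y^{2}}{3}} \sin{\left(2 y \right)}}{8} - \frac{e^{\frac{y}{2}} e^{\frac{4 y^{2}}{3}} \cos{\left(2 y \right)}}{2}, which equals f(y).

F(y) = - \frac{e^{\frac{y}{2}} e^{\frac{4 y^{2}}{3}} \sin{\left(2 y \right)}}{4} + C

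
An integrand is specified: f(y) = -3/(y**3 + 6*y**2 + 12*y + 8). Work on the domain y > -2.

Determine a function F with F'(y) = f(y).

An antiderivative is F(y) = 3/(2*(y + 2)**2).

Differentiate the proposed F(y) back; it has to land on f(y) exactly.
Check: d/dy[3/(2*(y + 2)**2)] = -3/(y**3 + 6*y**2 + 12*y + 8) = f(y).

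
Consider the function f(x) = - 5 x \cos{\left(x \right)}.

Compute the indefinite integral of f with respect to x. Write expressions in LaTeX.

For F(x) to be correct the identity F'(x) - f(x) = 0 must hold.
Check: d/dx[- 5 x \sin{\left(x \right)} - 5 \cos{\left(x \right)}] = - 5 x \cos{\left(x \right)} = f(x).

F(x) = - 5 x \sin{\left(x \right)} - 5 \cos{\left(x \right)} + C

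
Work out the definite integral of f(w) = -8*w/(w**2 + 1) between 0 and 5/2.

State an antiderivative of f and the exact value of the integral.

f matches the chain-rule pattern g'(h)*h' with inner function h(w) = 2*w**2 + 2; substituting u = h(w) collapses the integral.
F(w) = -4*log(2*w**2 + 2) is an antiderivative of f.
Check: d/dw[-4*log(2*w**2 + 2)] = -8*w/(w**2 + 1) = f(w).
F(5/2) = -4*log(29/2); F(0) = -4*log(2).
Integral = F(5/2) - F(0) = -4*log(29/2) + 4*log(2).

Antiderivative: F(w) = -4*log(2*w**2 + 2); value = -4*log(29/2) + 4*log(2)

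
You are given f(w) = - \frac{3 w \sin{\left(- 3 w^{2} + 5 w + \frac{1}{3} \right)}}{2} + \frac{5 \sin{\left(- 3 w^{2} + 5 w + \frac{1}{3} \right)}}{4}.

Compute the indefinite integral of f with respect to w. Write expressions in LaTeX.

F(w) = - \frac{\cos{\left(- 3 w^{2} + 5 w + \frac{1}{3} \right)}}{4} + C

f matches the chain-rule pattern g'(h)*h' with inner function h(w) = - 3 w^{2} + 5 w + \frac{1}{3}; substituting u = h(w) collapses the integral.
Check: d/dw[- \frac{\cos{\left(- 3 w^{2} + 5 w + \frac{1}{3} \right)}}{4}] = - \frac{3 w \sin{\left(- 3 w^{2} + 5 w + \frac{1}{3} \right)}}{2} + \frac{5 \sin{\left(- 3 w^{2} + 5 w + \frac{1}{3} \right)}}{4} = f(w).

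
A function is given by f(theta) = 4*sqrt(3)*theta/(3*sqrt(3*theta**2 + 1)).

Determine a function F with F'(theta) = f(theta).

An antiderivative is F(theta) = 4*sqrt(theta**2 + 1/3)/3.

f matches the chain-rule pattern g'(h)*h' with inner function h(theta) = theta**2 + 1/3; substituting u = h(theta) collapses the integral.
Check: d/dtheta[4*sqrt(theta**2 + 1/3)/3] = 4*sqrt(3)*theta/(3*sqrt(3*theta**2 + 1)) = f(theta).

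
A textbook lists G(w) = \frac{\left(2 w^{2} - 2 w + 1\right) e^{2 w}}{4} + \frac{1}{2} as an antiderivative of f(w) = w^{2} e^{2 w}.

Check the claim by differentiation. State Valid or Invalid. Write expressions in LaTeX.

Valid - differentiating G returns exactly f.

d/dw[G] = w^{2} e^{2 w}
This equals f(w) exactly, so the claim holds.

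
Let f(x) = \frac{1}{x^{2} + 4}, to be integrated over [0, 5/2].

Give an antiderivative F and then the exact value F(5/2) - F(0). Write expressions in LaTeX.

A first test for any F(x): its x-derivative must equal f(x) identically.
F(x) = \frac{\operatorname{atan}{\left(\frac{x}{2} \right)}}{2} is an antiderivative of f.
Check: d/dx[\frac{\operatorname{atan}{\left(\frac{x}{2} \right)}}{2}] = \frac{1}{x^{2} + 4} = f(x).
F(5/2) = \frac{\operatorname{atan}{\left(\frac{5}{4} \right)}}{2}; F(0) = 0.
Integral = F(5/2) - F(0) = \frac{\operatorname{atan}{\left(\frac{5}{4} \right)}}{2}.

Antiderivative: F(x) = \frac{\operatorname{atan}{\left(\frac{x}{2} \right)}}{2}; value = \frac{\operatorname{atan}{\left(\frac{5}{4} \right)}}{2}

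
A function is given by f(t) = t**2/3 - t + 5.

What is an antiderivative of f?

An antiderivative is F(t) = t*(2*t**2 - 9*t + 90)/18.

The integrand splits into summands that can be handled one at a time.
Check: d/dt[t*(2*t**2 - 9*t + 90)/18] = t**2/3 - t + 5 = f(t).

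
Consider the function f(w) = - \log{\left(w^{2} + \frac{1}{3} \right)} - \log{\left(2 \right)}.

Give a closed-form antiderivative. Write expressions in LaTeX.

For F(w) to be correct the identity F'(w) - f(w) = 0 must hold.
Check: d/dw[- w \log{\left(2 w^{2} + \frac{2}{3} \right)} + 2 w - \frac{2 \sqrt{3} \operatorname{atan}{\left(\sqrt{3} w \right)}}{3}] = - \log{\left(w^{2} + \frac{1}{3} \right)} - \log{\left(2 \right)} = f(w).

An antiderivative is F(w) = - w \log{\left(2 w^{2} + \frac{2}{3} \right)} + 2 w - \frac{2 \sqrt{3} \operatorname{atan}{\left(\sqrt{3} w \right)}}{3}.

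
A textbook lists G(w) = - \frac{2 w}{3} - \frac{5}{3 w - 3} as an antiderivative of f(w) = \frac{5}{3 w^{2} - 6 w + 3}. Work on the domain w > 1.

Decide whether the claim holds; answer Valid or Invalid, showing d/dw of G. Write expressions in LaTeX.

Invalid: d/dw[G] - f = - \frac{2}{3}, which is not 0.

d/dw[G] = \frac{- 2 w^{2} + 4 w + 3}{3 w^{2} - 6 w + 3}
d/dw[G] - f(w) = - \frac{2}{3} != 0.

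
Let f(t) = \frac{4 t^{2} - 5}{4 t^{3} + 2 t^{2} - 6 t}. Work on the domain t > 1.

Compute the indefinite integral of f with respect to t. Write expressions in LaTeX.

Factor the denominator (2 t \left(t - 1\right) \left(2 t + 3\right)) and decompose: f = \frac{8}{15 \left(2 t + 3\right)} - \frac{1}{10 \left(t - 1\right)} + \frac{5}{6 t}; each piece integrates to a log, atan, or power term.
Check: d/dt[\frac{5 \log{\left(t \right)}}{6} - \frac{\log{\left(t - 1 \right)}}{10} + \frac{4 \log{\left(t + \frac{3}{2} \right)}}{15}] = \frac{4 t^{2} - 5}{4 t^{3} + 2 t^{2} - 6 t} = f(t).

F(t) = \frac{5 \log{\left(t \right)}}{6} - \frac{\log{\left(t - 1 \right)}}{10} + \frac{4 \log{\left(t + \frac{3}{2} \right)}}{15} + C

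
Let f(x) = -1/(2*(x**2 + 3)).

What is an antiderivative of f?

An antiderivative is F(x) = -sqrt(3)*atan(sqrt(3)*x/3)/6.

Recover f(x) by differentiating a candidate F(x); any mismatch rules it out.
Check: d/dx[-sqrt(3)*atan(sqrt(3)*x/3)/6] = -1/(2*x**2 + 6), which equals f(x).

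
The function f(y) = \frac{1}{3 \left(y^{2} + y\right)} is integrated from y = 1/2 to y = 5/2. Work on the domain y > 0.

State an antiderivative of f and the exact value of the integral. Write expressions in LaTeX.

Antiderivative: F(y) = \frac{\log{\left(y \right)}}{3} - \frac{\log{\left(y + 1 \right)}}{3}; value = - \frac{\log{\left(\frac{7}{2} \right)}}{3} + \frac{\log{\left(\frac{3}{2} \right)}}{3} + \frac{\log{\left(2 \right)}}{3} + \frac{\log{\left(\frac{5}{2} \right)}}{3}

The denominator factors as 3 y \left(y + 1\right); partial fractions split f into directly integrable pieces: - \frac{1}{3 \left(y + 1\right)} + \frac{1}{3 y}.
F(y) = \frac{\log{\left(y \right)}}{3} - \frac{\log{\left(y + 1 \right)}}{3} is an antiderivative of f.
Check: d/dy[\frac{\log{\left(y \right)}}{3} - \frac{\log{\left(y + 1 \right)}}{3}] = \frac{1}{3 y^{2} + 3 y}, which equals f(y).
F(5/2) = - \frac{\log{\left(\frac{7}{2} \right)}}{3} + \frac{\log{\left(\frac{5}{2} \right)}}{3}; F(1/2) = - \frac{\log{\left(2 \right)}}{3} - \frac{\log{\left(\frac{3}{2} \right)}}{3}.
Integral = F(5/2) - F(1/2) = - \frac{\log{\left(\frac{7}{2} \right)}}{3} + \frac{\log{\left(\frac{3}{2} \right)}}{3} + \frac{\log{\left(2 \right)}}{3} + \frac{\log{\left(\frac{5}{2} \right)}}{3}.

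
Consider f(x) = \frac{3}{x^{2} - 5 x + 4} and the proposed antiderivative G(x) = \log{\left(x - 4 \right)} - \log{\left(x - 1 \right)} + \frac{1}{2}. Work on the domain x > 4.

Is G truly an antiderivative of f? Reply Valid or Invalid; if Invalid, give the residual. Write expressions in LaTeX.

Valid - the claim checks out under differentiation.

d/dx[G] = \frac{3}{x^{2} - 5 x + 4}
This equals f(x) exactly, so the claim holds.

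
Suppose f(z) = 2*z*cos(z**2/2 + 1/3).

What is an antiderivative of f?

An antiderivative is F(z) = 2*sin(z**2/2 + 1/3).

The substitution u = z**2/2 + 1/3 works: f is exactly (dF/du)*(du/dz) for that inner function.
Check: d/dz[2*sin(z**2/2 + 1/3)] = 2*z*cos(z**2/2 + 1/3) = f(z).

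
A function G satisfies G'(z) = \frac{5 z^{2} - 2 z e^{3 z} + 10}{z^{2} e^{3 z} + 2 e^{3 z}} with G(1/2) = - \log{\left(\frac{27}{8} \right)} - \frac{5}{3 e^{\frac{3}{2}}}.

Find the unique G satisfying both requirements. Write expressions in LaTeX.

G(z) = - \log{\left(\frac{3 z^{2}}{2} + 3 \right)} - \frac{5 e^{- 3 z}}{3}

The proposed G(z) is checked by its d/dz: the result must match the given G'(z).
A general antiderivative is - \log{\left(\frac{3 z^{2}}{2} + 3 \right)} - \frac{5 e^{- 3 z}}{3} + C.
The condition gives C = - \log{\left(\frac{27}{8} \right)} - \frac{5}{3 e^{\frac{3}{2}}} - (- \log{\left(\frac{27}{8} \right)} - \frac{5}{3 e^{\frac{3}{2}}}) = 0.
So G(z) = - \log{\left(\frac{3 z^{2}}{2} + 3 \right)} - \frac{5 e^{- 3 z}}{3}.
Check: d/dz[- \log{\left(\frac{3 z^{2}}{2} + 3 \right)} - \frac{5 e^{- 3 z}}{3}] = \frac{5 z^{2} - 2 z e^{3 z} + 10}{z^{2} e^{3 z} + 2 e^{3 z}} = G'(z).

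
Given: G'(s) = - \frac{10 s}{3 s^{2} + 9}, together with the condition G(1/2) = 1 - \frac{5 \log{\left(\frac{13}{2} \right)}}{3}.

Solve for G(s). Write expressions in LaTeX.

The substitution u = 2 s^{2} + 6 works: G'(s) is exactly (dG/du)*(du/ds) for that inner function.
A general antiderivative is - \frac{5 \log{\left(2 s^{2} + 6 \right)}}{3} + C.
The condition gives C = 1 - \frac{5 \log{\left(\frac{13}{2} \right)}}{3} - (- \frac{5 \log{\left(\frac{13}{2} \right)}}{3}) = 1.
So G(s) = - \frac{5 \log{\left(s^{2} + 3 \right)}}{3} - \frac{5 \log{\left(2 \right)}}{3} + 1.
Check: d/ds[- \frac{5 \log{\left(s^{2} + 3 \right)}}{3} - \frac{5 \log{\left(2 \right)}}{3} + 1] = - \frac{10 s}{3 s^{2} + 9} = G'(s).

G(s) = - \frac{5 \log{\left(s^{2} + 3 \right)}}{3} - \frac{5 \log{\left(2 \right)}}{3} + 1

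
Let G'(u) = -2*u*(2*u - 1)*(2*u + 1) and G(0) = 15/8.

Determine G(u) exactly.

The substitution w = 2*u**2 - 1/2 works: G'(u) is exactly (dG/dw)*(dw/du) for that inner function.
A general antiderivative is -(2*u**2 - 1/2)**2/2 + C.
The condition gives C = 15/8 - (-1/8) = 2.
So G(u) = -(4*u**2 - 5)*(4*u**2 + 3)/8.
Check: d/du[-(4*u**2 - 5)*(4*u**2 + 3)/8] = -8*u**3 + 2*u, which equals G'(u).

G(u) = -(4*u**2 - 5)*(4*u**2 + 3)/8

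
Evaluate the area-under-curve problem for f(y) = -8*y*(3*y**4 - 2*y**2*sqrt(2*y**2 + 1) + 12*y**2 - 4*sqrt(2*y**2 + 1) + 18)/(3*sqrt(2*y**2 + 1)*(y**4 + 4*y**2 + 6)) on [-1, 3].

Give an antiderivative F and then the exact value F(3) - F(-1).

Antiderivative: F(y) = -4*sqrt(2*y**2 + 1) + 4*log(y**4 + 4*y**2 + 6)/3; value = -4*sqrt(19) - 4*log(11)/3 + 4*log(123)/3 + 4*sqrt(3)

A first test for any F(y): its y-derivative must equal f(y) identically.
F(y) = -4*sqrt(2*y**2 + 1) + 4*log(y**4 + 4*y**2 + 6)/3 is an antiderivative of f.
Check: d/dy[-4*sqrt(2*y**2 + 1) + 4*log(y**4 + 4*y**2 + 6)/3] = (-24*y**5 + 16*y**3*sqrt(2*y**2 + 1) - 96*y**3 + 32*y*sqrt(2*y**2 + 1) - 144*y)/(3*y**4*sqrt(2*y**2 + 1) + 12*y**2*sqrt(2*y**2 + 1) + 18*sqrt(2*y**2 + 1)), which equals f(y).
F(3) = -4*sqrt(19) + 4*log(123)/3; F(-1) = -4*sqrt(3) + 4*log(11)/3.
Integral = F(3) - F(-1) = -4*sqrt(19) - 4*log(11)/3 + 4*log(123)/3 + 4*sqrt(3).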